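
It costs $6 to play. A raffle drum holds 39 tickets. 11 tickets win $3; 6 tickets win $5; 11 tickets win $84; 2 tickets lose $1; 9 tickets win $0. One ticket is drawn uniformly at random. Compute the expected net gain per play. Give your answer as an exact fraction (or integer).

E[payout] = (11/39)·3 + (6/39)·5 + (11/39)·84 + (2/39)·(-1) + (9/39)·0 = 985/39
Expected profit = 985/39 − 6 = 751/39

751/39 dollars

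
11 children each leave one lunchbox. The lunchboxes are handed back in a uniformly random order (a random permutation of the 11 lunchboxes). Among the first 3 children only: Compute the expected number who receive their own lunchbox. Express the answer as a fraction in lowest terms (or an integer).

Let Xᵢ = 1 if person i gets their own lunchbox. For each i, P(Xᵢ=1) = 1/11.
By linearity of expectation, E[X₁+…+X_3] = 3·(1/11) = 3/11.

3/11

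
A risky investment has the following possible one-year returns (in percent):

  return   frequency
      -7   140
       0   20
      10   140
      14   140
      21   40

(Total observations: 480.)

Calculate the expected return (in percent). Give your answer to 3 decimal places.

6.708

Total = 480, so P(return=-7) = 140/480, etc.
E[X] = (7/24)·(-7) + (1/24)·0 + (7/24)·10 + (7/24)·14 + (1/12)·21
     = 161/24 ≈ 6.708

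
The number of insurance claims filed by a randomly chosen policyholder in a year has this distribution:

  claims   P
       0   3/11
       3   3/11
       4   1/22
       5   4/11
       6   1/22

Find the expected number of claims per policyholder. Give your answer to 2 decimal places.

3.09

E[X] = (3/11)·0 + (3/11)·3 + (1/22)·4 + (4/11)·5 + (1/22)·6
     = 34/11 ≈ 3.09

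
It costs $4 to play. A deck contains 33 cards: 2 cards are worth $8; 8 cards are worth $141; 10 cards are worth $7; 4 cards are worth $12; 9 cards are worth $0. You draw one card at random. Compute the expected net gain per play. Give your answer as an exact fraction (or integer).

E[payout] = (2/33)·8 + (8/33)·141 + (10/33)·7 + (4/33)·12 + (9/33)·0 = 1262/33
Expected profit = 1262/33 − 4 = 1130/33

1130/33 dollars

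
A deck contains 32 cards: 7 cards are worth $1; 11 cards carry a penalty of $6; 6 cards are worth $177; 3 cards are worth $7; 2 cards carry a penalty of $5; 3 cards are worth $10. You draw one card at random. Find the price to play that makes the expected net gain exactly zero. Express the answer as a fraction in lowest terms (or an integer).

261/8 dollars

E[payout] = (7/32)·1 + (11/32)·(-6) + (6/32)·177 + (3/32)·7 + (2/32)·(-5) + (3/32)·10 = 261/8
Fair fee = E[payout] = 261/8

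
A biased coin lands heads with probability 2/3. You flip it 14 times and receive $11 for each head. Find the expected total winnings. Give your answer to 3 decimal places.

$102.667

E[#heads] = 14·2/3 = 28/3 (linearity over flips).
E[winnings] = 11·28/3 = 308/3.
≈ 102.667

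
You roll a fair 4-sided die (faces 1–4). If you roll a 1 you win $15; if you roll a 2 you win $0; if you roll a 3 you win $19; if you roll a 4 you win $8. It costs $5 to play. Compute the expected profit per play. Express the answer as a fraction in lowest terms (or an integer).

E[payout] = (1/4)·0 + (1/4)·8 + (1/4)·15 + (1/4)·19 = 21/2
Expected profit = 21/2 − 5 = 11/2

11/2 dollars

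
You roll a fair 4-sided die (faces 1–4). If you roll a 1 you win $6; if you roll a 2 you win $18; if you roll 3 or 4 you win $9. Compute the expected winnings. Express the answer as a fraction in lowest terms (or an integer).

21/2 dollars

E[payout] = (1/4)·6 + (1/2)·9 + (1/4)·18 = 21/2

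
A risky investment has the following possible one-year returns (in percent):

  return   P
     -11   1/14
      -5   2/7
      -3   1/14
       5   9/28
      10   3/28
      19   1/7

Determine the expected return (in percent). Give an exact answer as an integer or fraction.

83/28

E[X] = (1/14)·(-11) + (2/7)·(-5) + (1/14)·(-3) + (9/28)·5 + (3/28)·10 + (1/7)·19
     = 83/28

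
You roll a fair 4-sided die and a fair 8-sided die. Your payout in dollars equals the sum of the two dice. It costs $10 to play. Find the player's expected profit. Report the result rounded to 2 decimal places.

Distribution of the sum of the two dice: 2 w.p. 1/32, 3 w.p. 1/16, 4 w.p. 3/32, 5 w.p. 1/8, 6 w.p. 1/8, 7 w.p. 1/8, …
E[payout] = (1/32)·2 + (1/16)·3 + (3/32)·4 + (1/8)·5 + (1/8)·6 + (1/8)·7 + (1/8)·8 + (1/8)·9 + (3/32)·10 + (1/16)·11 + (1/32)·12 = 7
Expected profit = 7 − 10 = -3 ≈ -$3.00

-$3.00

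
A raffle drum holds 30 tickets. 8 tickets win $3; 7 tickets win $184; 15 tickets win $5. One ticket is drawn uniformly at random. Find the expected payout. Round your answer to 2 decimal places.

E[payout] = (8/30)·3 + (7/30)·184 + (15/30)·5 = 1387/30
≈ $46.23

$46.23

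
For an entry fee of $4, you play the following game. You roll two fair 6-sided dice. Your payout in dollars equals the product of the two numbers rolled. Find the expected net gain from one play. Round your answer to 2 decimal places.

Distribution of the product of the two numbers rolled: 1 w.p. 1/36, 2 w.p. 1/18, 3 w.p. 1/18, 4 w.p. 1/12, 5 w.p. 1/18, 6 w.p. 1/9, …
E[payout] = (1/36)·1 + (1/18)·2 + (1/18)·3 + (1/12)·4 + (1/18)·5 + (1/9)·6 + (1/18)·8 + (1/36)·9 + (1/18)·10 + (1/9)·12 + (1/18)·15 + (1/36)·16 + (1/18)·18 + (1/18)·20 + (1/18)·24 + (1/36)·25 + (1/18)·30 + (1/36)·36 = 49/4
Expected profit = 49/4 − 4 = 33/4 ≈ $8.25

$8.25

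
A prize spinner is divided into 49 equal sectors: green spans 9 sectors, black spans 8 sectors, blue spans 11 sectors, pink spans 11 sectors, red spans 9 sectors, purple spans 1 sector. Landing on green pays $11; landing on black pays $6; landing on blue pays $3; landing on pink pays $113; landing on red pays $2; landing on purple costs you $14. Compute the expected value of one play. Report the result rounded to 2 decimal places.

E[payout] = (9/49)·11 + (8/49)·6 + (11/49)·3 + (11/49)·113 + (9/49)·2 + (1/49)·(-14) = 1427/49
≈ $29.12

$29.12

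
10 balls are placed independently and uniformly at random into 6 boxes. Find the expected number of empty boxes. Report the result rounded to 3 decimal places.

0.969

Let Xⱼ=1 if box j is empty. P(Xⱼ=1) = ((6-1)/6)^10 = 9765625/60466176.
By linearity, E[#empty] = 6·9765625/60466176 = 9765625/10077696.
≈ 0.969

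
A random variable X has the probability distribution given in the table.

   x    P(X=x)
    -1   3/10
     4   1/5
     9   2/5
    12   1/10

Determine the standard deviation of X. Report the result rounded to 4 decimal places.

4.7127

E[X] = 53/10, E[X²] = 503/10
Var(X) = E[X²] − (E[X])² = 503/10 − 2809/100 = 2221/100
SD(X) = √(2221/100) ≈ 4.7127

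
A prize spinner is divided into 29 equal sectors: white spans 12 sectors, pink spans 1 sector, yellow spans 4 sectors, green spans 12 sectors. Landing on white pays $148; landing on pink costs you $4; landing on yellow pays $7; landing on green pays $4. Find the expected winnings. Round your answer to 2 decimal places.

E[payout] = (12/29)·148 + (1/29)·(-4) + (4/29)·7 + (12/29)·4 = 1848/29
≈ $63.72

$63.72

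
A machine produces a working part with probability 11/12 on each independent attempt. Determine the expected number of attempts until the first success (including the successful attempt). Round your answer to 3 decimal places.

For a geometric distribution, E[trials] = 1/p = 1/(11/12) = 12/11.
≈ 1.091

1.091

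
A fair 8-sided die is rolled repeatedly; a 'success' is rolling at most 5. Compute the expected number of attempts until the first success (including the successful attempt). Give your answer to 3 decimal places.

1.600

For a geometric distribution, E[trials] = 1/p = 1/(5/8) = 8/5.
≈ 1.600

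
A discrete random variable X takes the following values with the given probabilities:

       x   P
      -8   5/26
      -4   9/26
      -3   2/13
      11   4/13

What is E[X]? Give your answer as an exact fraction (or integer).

0

E[X] = (5/26)·(-8) + (9/26)·(-4) + (2/13)·(-3) + (4/13)·11
     = 0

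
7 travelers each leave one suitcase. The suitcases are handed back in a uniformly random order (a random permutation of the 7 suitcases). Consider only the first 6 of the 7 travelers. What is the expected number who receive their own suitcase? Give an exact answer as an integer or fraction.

6/7

Let Xᵢ = 1 if person i gets their own suitcase. For each i, P(Xᵢ=1) = 1/7.
By linearity of expectation, E[X₁+…+X_6] = 6·(1/7) = 6/7.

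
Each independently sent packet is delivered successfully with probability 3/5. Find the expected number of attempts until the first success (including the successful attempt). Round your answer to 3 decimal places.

1.667

For a geometric distribution, E[trials] = 1/p = 1/(3/5) = 5/3.
≈ 1.667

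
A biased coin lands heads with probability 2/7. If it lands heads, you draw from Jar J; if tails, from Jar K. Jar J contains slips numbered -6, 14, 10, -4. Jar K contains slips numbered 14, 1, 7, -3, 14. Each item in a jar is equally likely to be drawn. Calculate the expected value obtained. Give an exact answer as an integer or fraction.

40/7

E[X | Jar J] = (-6 + 14 + 10 − 4)/4 = 7/2
E[X | Jar K] = (14 + 1 + 7 − 3 + 14)/5 = 33/5
E[X] = (2/7)·7/2 + (5/7)·33/5 = 40/7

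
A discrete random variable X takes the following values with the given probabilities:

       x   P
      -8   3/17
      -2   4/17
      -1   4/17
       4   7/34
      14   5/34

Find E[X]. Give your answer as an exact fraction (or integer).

13/17

E[X] = (3/17)·(-8) + (4/17)·(-2) + (4/17)·(-1) + (7/34)·4 + (5/34)·14
     = 13/17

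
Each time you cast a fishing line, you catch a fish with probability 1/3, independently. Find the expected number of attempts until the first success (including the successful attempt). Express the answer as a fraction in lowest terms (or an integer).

For a geometric distribution, E[trials] = 1/p = 1/(1/3) = 3.

3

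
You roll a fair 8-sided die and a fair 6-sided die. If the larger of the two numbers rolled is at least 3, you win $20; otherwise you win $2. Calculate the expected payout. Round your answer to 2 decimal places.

E[payout] = (1/12)·2 + (11/12)·20 = 37/2
≈ $18.50

$18.50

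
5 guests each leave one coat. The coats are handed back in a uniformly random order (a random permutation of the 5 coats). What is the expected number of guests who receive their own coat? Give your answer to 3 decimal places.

1.000

Let Xᵢ = 1 if person i gets their own coat. For each i, P(Xᵢ=1) = 1/5.
By linearity of expectation, E[X₁+…+X_5] = 5·(1/5) = 1.
≈ 1.000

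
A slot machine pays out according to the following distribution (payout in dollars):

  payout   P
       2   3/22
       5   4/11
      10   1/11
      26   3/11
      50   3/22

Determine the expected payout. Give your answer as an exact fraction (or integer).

E[X] = (3/22)·2 + (4/11)·5 + (1/11)·10 + (3/11)·26 + (3/22)·50
     = 186/11

186/11 dollars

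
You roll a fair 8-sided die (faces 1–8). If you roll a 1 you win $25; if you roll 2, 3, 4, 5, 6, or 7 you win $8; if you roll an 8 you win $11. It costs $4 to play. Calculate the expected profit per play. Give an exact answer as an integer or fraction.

13/2 dollars

E[payout] = (3/4)·8 + (1/8)·11 + (1/8)·25 = 21/2
Expected profit = 21/2 − 4 = 13/2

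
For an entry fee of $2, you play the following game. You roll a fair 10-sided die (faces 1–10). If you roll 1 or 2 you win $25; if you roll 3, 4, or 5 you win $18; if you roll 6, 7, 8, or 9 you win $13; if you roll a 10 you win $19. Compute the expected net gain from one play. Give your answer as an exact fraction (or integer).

31/2 dollars

E[payout] = (2/5)·13 + (3/10)·18 + (1/10)·19 + (1/5)·25 = 35/2
Expected profit = 35/2 − 2 = 31/2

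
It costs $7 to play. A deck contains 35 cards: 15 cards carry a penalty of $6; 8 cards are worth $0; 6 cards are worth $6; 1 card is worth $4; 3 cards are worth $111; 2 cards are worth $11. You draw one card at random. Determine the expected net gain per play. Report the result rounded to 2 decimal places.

E[payout] = (15/35)·(-6) + (8/35)·0 + (6/35)·6 + (1/35)·4 + (3/35)·111 + (2/35)·11 = 61/7
Expected profit = 61/7 − 7 = 12/7 ≈ $1.71

$1.71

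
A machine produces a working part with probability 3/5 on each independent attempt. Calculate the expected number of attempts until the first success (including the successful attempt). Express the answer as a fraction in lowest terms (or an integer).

For a geometric distribution, E[trials] = 1/p = 1/(3/5) = 5/3.

5/3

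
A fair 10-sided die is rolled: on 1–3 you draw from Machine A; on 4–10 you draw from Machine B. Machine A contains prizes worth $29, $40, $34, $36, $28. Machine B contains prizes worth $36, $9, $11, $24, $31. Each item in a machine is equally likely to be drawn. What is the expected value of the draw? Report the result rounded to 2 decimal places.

$25.56

E[X | Machine A] = (29 + 40 + 34 + 36 + 28)/5 = 167/5
E[X | Machine B] = (36 + 9 + 11 + 24 + 31)/5 = 111/5
E[X] = (3/10)·167/5 + (7/10)·111/5 = 639/25 ≈ 25.56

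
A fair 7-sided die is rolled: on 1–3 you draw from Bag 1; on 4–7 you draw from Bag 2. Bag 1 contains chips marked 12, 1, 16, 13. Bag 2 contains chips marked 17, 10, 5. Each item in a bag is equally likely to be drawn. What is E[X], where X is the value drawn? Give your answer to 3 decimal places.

10.595

E[X | Bag 1] = (12 + 1 + 16 + 13)/4 = 21/2
E[X | Bag 2] = (17 + 10 + 5)/3 = 32/3
E[X] = (3/7)·21/2 + (4/7)·32/3 = 445/42 ≈ 10.595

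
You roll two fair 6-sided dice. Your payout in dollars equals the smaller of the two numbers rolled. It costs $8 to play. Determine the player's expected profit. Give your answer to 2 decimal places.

-$5.47

Distribution of the smaller of the two numbers rolled: 1 w.p. 11/36, 2 w.p. 1/4, 3 w.p. 7/36, 4 w.p. 5/36, 5 w.p. 1/12, 6 w.p. 1/36
E[payout] = (11/36)·1 + (1/4)·2 + (7/36)·3 + (5/36)·4 + (1/12)·5 + (1/36)·6 = 91/36
Expected profit = 91/36 − 8 = -197/36 ≈ -$5.47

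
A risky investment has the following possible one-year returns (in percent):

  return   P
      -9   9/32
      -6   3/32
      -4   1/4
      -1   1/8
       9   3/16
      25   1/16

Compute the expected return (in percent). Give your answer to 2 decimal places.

-0.97

E[X] = (9/32)·(-9) + (3/32)·(-6) + (1/4)·(-4) + (1/8)·(-1) + (3/16)·9 + (1/16)·25
     = -31/32 ≈ -0.97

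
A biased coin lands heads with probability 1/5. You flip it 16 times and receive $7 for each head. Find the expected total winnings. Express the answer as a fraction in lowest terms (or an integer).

112/5 dollars

E[#heads] = 16·1/5 = 16/5 (linearity over flips).
E[winnings] = 7·16/5 = 112/5.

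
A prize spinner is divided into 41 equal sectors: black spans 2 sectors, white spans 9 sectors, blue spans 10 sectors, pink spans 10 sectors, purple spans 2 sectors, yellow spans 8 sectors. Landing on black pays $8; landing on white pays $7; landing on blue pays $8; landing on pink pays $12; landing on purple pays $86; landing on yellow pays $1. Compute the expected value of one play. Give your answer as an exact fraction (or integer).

E[payout] = (2/41)·8 + (9/41)·7 + (10/41)·8 + (10/41)·12 + (2/41)·86 + (8/41)·1 = 459/41

459/41 dollars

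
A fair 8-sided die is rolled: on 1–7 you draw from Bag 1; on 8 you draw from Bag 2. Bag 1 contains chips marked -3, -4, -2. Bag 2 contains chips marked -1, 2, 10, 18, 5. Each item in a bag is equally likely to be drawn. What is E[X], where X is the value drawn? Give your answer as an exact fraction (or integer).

-71/40

E[X | Bag 1] = (-3 − 4 − 2)/3 = -3
E[X | Bag 2] = (-1 + 2 + 10 + 18 + 5)/5 = 34/5
E[X] = (7/8)·(-3) + (1/8)·34/5 = -71/40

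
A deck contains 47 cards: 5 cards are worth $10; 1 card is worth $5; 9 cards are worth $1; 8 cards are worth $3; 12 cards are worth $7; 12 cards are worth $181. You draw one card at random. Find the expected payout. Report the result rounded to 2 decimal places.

$49.87

E[payout] = (5/47)·10 + (1/47)·5 + (9/47)·1 + (8/47)·3 + (12/47)·7 + (12/47)·181 = 2344/47
≈ $49.87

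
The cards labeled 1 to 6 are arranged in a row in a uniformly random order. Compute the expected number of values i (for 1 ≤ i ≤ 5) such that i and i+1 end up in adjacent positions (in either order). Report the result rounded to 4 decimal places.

1.6667

For each i ∈ {1,…,5}, let Xᵢ = 1 if i and i+1 are adjacent. P(Xᵢ=1) = 2·(6−1)!/6! = 2/6.
By linearity, E[ΣXᵢ] = (5)·(2/6) = 5/3.
≈ 1.6667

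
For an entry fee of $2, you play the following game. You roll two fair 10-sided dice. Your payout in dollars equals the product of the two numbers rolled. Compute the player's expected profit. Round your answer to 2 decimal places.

$28.25

Distribution of the product of the two numbers rolled: 1 w.p. 1/100, 2 w.p. 1/50, 3 w.p. 1/50, 4 w.p. 3/100, 5 w.p. 1/50, 6 w.p. 1/25, …
E[payout] = (1/100)·1 + (1/50)·2 + (1/50)·3 + (3/100)·4 + (1/50)·5 + (1/25)·6 + (1/50)·7 + (1/25)·8 + (3/100)·9 + (1/25)·10 + (1/25)·12 + (1/50)·14 + (1/50)·15 + (3/100)·16 + (1/25)·18 + (1/25)·20 + (1/50)·21 + (1/25)·24 + (1/100)·25 + (1/50)·27 + (1/50)·28 + (1/25)·30 + (1/50)·32 + (1/50)·35 + (3/100)·36 + (1/25)·40 + (1/50)·42 + (1/50)·45 + (1/50)·48 + (1/100)·49 + (1/50)·50 + (1/50)·54 + (1/50)·56 + (1/50)·60 + (1/50)·63 + (1/100)·64 + (1/50)·70 + (1/50)·72 + (1/50)·80 + (1/100)·81 + (1/50)·90 + (1/100)·100 = 121/4
Expected profit = 121/4 − 2 = 113/4 ≈ $28.25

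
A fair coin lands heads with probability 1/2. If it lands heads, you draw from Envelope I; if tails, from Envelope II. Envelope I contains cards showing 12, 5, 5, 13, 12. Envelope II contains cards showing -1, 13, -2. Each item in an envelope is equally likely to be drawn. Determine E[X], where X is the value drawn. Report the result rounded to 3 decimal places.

6.367

E[X | Envelope I] = (12 + 5 + 5 + 13 + 12)/5 = 47/5
E[X | Envelope II] = (-1 + 13 − 2)/3 = 10/3
E[X] = (1/2)·47/5 + (1/2)·10/3 = 191/30 ≈ 6.367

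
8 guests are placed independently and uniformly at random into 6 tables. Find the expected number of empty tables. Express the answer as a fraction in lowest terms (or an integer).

Let Xⱼ=1 if table j is empty. P(Xⱼ=1) = ((6-1)/6)^8 = 390625/1679616.
By linearity, E[#empty] = 6·390625/1679616 = 390625/279936.

390625/279936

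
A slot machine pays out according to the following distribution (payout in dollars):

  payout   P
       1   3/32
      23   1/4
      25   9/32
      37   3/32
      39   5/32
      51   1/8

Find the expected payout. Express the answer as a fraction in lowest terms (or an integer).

E[X] = (3/32)·1 + (1/4)·23 + (9/32)·25 + (3/32)·37 + (5/32)·39 + (1/8)·51
     = 461/16

461/16 dollars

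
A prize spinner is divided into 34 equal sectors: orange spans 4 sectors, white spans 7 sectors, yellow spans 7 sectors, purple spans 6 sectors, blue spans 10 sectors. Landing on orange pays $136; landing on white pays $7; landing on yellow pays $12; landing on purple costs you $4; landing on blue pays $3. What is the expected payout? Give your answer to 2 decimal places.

E[payout] = (4/34)·136 + (7/34)·7 + (7/34)·12 + (6/34)·(-4) + (10/34)·3 = 683/34
≈ $20.09

$20.09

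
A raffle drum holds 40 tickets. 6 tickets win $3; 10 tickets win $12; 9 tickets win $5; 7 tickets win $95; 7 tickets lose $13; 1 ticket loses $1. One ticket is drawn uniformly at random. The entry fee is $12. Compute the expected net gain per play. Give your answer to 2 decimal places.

E[payout] = (6/40)·3 + (10/40)·12 + (9/40)·5 + (7/40)·95 + (7/40)·(-13) + (1/40)·(-1) = 189/10
Expected profit = 189/10 − 12 = 69/10 ≈ $6.90

$6.90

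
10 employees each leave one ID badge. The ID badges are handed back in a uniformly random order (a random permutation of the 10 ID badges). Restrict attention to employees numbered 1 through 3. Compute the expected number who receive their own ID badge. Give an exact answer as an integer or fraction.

Let Xᵢ = 1 if person i gets their own ID badge. For each i, P(Xᵢ=1) = 1/10.
By linearity of expectation, E[X₁+…+X_3] = 3·(1/10) = 3/10.

3/10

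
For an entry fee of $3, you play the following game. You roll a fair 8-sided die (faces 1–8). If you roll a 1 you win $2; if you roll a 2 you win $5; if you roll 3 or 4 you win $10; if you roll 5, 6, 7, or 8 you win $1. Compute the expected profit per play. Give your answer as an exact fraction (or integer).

E[payout] = (1/2)·1 + (1/8)·2 + (1/8)·5 + (1/4)·10 = 31/8
Expected profit = 31/8 − 3 = 7/8

7/8 dollars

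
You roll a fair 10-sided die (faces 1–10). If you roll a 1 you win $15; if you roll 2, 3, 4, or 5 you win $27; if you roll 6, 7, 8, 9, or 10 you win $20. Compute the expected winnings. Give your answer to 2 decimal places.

E[payout] = (1/10)·15 + (1/2)·20 + (2/5)·27 = 223/10
≈ $22.30

$22.30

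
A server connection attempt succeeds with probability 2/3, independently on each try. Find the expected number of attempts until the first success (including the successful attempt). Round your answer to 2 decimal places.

For a geometric distribution, E[trials] = 1/p = 1/(2/3) = 3/2.
≈ 1.50

1.50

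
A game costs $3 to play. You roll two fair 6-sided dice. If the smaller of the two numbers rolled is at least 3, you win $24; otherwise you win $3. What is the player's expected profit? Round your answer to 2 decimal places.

E[payout] = (5/9)·3 + (4/9)·24 = 37/3
Expected profit = 37/3 − 3 = 28/3 ≈ $9.33

$9.33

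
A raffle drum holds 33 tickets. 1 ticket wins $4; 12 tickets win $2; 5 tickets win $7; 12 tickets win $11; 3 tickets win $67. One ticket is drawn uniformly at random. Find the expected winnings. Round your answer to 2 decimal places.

E[payout] = (1/33)·4 + (12/33)·2 + (5/33)·7 + (12/33)·11 + (3/33)·67 = 12
≈ $12.00

$12.00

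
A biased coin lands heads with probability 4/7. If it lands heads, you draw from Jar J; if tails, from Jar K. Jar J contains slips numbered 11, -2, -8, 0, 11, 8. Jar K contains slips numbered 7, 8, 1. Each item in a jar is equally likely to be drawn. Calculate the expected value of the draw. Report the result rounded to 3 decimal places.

E[X | Jar J] = (11 − 2 − 8 + 0 + 11 + 8)/6 = 10/3
E[X | Jar K] = (7 + 8 + 1)/3 = 16/3
E[X] = (4/7)·10/3 + (3/7)·16/3 = 88/21 ≈ 4.190

4.190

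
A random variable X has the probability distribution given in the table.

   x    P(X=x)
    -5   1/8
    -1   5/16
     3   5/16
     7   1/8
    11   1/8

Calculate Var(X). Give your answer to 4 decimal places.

22.4375

E[X] = (1/8)·(-5) + (5/16)·(-1) + (5/16)·3 + (1/8)·7 + (1/8)·11 = 9/4
E[X²] = (1/8)·25 + (5/16)·1 + (5/16)·9 + (1/8)·49 + (1/8)·121 = 55/2
Var(X) = 55/2 − (9/4)² = 359/16 ≈ 22.4375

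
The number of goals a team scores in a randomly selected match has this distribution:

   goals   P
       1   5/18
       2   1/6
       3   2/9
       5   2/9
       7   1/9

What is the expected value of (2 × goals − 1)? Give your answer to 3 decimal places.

E[2x-1] = (5/18)·1 + (1/6)·3 + (2/9)·5 + (2/9)·9 + (1/9)·13
     = 16/3 ≈ 5.333

5.333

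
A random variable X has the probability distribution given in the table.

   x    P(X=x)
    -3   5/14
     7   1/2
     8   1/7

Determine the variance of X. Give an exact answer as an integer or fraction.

E[X] = (5/14)·(-3) + (1/2)·7 + (1/7)·8 = 25/7
E[X²] = (5/14)·9 + (1/2)·49 + (1/7)·64 = 258/7
Var(X) = 258/7 − (25/7)² = 1181/49

1181/49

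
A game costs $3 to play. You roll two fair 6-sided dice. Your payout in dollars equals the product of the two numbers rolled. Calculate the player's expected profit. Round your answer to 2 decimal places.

Distribution of the product of the two numbers rolled: 1 w.p. 1/36, 2 w.p. 1/18, 3 w.p. 1/18, 4 w.p. 1/12, 5 w.p. 1/18, 6 w.p. 1/9, …
E[payout] = (1/36)·1 + (1/18)·2 + (1/18)·3 + (1/12)·4 + (1/18)·5 + (1/9)·6 + (1/18)·8 + (1/36)·9 + (1/18)·10 + (1/9)·12 + (1/18)·15 + (1/36)·16 + (1/18)·18 + (1/18)·20 + (1/18)·24 + (1/36)·25 + (1/18)·30 + (1/36)·36 = 49/4
Expected profit = 49/4 − 3 = 37/4 ≈ $9.25

$9.25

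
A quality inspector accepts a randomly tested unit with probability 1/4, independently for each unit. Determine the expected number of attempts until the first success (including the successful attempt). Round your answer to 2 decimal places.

For a geometric distribution, E[trials] = 1/p = 1/(1/4) = 4.
≈ 4.00

4.00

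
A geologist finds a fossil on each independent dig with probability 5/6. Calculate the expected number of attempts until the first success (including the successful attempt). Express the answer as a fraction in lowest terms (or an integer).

For a geometric distribution, E[trials] = 1/p = 1/(5/6) = 6/5.

6/5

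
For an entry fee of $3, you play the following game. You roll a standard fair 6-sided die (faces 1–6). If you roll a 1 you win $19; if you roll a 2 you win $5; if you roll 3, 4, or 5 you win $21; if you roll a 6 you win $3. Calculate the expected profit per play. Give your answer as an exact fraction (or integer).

E[payout] = (1/6)·3 + (1/6)·5 + (1/6)·19 + (1/2)·21 = 15
Expected profit = 15 − 3 = 12

$12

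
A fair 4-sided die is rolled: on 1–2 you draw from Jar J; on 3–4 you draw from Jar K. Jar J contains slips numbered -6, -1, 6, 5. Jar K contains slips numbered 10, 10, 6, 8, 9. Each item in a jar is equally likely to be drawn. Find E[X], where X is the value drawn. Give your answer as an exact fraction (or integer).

E[X | Jar J] = (-6 − 1 + 6 + 5)/4 = 1
E[X | Jar K] = (10 + 10 + 6 + 8 + 9)/5 = 43/5
E[X] = (1/2)·1 + (1/2)·43/5 = 24/5

24/5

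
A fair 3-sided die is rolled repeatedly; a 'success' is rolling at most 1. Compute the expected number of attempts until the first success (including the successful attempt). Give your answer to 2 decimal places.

3.00

For a geometric distribution, E[trials] = 1/p = 1/(1/3) = 3.
≈ 3.00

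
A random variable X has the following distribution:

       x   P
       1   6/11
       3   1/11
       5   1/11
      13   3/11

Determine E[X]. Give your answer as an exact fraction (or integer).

53/11

E[X] = (6/11)·1 + (1/11)·3 + (1/11)·5 + (3/11)·13
     = 53/11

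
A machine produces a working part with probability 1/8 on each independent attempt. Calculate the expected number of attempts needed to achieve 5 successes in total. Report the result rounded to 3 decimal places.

40.000

By linearity (sum of 5 independent geometric waits), E[trials] = 5/p = 5/(1/8) = 40.
≈ 40.000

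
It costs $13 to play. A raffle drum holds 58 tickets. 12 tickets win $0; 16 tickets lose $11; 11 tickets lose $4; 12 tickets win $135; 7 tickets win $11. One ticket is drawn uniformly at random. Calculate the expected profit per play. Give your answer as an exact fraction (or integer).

723/58 dollars

E[payout] = (12/58)·0 + (16/58)·(-11) + (11/58)·(-4) + (12/58)·135 + (7/58)·11 = 1477/58
Expected profit = 1477/58 − 13 = 723/58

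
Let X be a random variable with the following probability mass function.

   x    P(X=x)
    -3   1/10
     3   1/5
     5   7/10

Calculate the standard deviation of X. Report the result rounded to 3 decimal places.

2.400

E[X] = 19/5, E[X²] = 101/5
Var(X) = E[X²] − (E[X])² = 101/5 − 361/25 = 144/25
SD(X) = √(144/25) ≈ 2.400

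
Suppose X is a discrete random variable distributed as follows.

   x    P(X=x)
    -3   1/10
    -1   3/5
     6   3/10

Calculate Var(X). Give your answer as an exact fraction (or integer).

E[X] = (1/10)·(-3) + (3/5)·(-1) + (3/10)·6 = 9/10
E[X²] = (1/10)·9 + (3/5)·1 + (3/10)·36 = 123/10
Var(X) = 123/10 − (9/10)² = 1149/100

1149/100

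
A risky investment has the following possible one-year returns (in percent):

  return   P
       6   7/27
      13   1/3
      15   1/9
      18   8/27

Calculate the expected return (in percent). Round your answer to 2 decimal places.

E[X] = (7/27)·6 + (1/3)·13 + (1/9)·15 + (8/27)·18
     = 116/9 ≈ 12.89

12.89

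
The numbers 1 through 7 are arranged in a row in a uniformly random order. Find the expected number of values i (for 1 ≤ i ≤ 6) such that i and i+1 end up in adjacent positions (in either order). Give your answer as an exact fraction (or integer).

12/7

For each i ∈ {1,…,6}, let Xᵢ = 1 if i and i+1 are adjacent. P(Xᵢ=1) = 2·(7−1)!/7! = 2/7.
By linearity, E[ΣXᵢ] = (6)·(2/7) = 12/7.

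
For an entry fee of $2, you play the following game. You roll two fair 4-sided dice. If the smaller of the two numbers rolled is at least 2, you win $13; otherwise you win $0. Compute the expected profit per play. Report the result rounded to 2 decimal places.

E[payout] = (7/16)·0 + (9/16)·13 = 117/16
Expected profit = 117/16 − 2 = 85/16 ≈ $5.31

$5.31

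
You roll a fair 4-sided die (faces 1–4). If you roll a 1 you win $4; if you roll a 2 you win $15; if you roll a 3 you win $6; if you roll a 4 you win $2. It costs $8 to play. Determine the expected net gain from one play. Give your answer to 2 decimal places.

E[payout] = (1/4)·2 + (1/4)·4 + (1/4)·6 + (1/4)·15 = 27/4
Expected profit = 27/4 − 8 = -5/4 ≈ -$1.25

-$1.25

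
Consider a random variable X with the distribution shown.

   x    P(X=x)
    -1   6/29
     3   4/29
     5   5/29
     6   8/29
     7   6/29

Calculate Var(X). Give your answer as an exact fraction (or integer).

7080/841

E[X] = (6/29)·(-1) + (4/29)·3 + (5/29)·5 + (8/29)·6 + (6/29)·7 = 121/29
E[X²] = (6/29)·1 + (4/29)·9 + (5/29)·25 + (8/29)·36 + (6/29)·49 = 749/29
Var(X) = 749/29 − (121/29)² = 7080/841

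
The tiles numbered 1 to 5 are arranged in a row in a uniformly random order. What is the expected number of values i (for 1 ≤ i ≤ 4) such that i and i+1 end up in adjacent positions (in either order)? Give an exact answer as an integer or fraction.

For each i ∈ {1,…,4}, let Xᵢ = 1 if i and i+1 are adjacent. P(Xᵢ=1) = 2·(5−1)!/5! = 2/5.
By linearity, E[ΣXᵢ] = (4)·(2/5) = 8/5.

8/5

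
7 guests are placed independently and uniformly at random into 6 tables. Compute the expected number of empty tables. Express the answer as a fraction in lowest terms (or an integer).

Let Xⱼ=1 if table j is empty. P(Xⱼ=1) = ((6-1)/6)^7 = 78125/279936.
By linearity, E[#empty] = 6·78125/279936 = 78125/46656.

78125/46656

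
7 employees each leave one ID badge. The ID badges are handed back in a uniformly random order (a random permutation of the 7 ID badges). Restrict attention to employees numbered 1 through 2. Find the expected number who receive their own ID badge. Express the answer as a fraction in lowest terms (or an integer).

Let Xᵢ = 1 if person i gets their own ID badge. For each i, P(Xᵢ=1) = 1/7.
By linearity of expectation, E[X₁+…+X_2] = 2·(1/7) = 2/7.

2/7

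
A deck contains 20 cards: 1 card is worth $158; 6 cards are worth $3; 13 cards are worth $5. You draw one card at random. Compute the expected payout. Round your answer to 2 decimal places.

$12.05

E[payout] = (1/20)·158 + (6/20)·3 + (13/20)·5 = 241/20
≈ $12.05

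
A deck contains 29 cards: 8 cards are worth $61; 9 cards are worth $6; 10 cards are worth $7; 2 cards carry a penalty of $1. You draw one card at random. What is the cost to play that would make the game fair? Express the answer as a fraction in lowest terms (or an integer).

E[payout] = (8/29)·61 + (9/29)·6 + (10/29)·7 + (2/29)·(-1) = 610/29
Fair fee = E[payout] = 610/29

610/29 dollars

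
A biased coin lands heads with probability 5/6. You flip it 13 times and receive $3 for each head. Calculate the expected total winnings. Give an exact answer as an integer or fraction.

65/2 dollars

E[#heads] = 13·5/6 = 65/6 (linearity over flips).
E[winnings] = 3·65/6 = 65/2.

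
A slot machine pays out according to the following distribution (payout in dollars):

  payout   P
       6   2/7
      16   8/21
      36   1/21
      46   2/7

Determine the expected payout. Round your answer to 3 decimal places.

E[X] = (2/7)·6 + (8/21)·16 + (1/21)·36 + (2/7)·46
     = 68/3 ≈ 22.667

$22.667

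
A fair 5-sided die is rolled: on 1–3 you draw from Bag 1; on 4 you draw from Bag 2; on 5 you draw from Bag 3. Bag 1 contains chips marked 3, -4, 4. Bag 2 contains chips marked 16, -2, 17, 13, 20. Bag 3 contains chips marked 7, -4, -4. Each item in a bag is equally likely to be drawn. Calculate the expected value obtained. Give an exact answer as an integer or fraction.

232/75

E[X | Bag 1] = (3 − 4 + 4)/3 = 1
E[X | Bag 2] = (16 − 2 + 17 + 13 + 20)/5 = 64/5
E[X | Bag 3] = (7 − 4 − 4)/3 = -1/3
E[X] = (3/5)·1 + (1/5)·64/5 + (1/5)·(-1/3) = 232/75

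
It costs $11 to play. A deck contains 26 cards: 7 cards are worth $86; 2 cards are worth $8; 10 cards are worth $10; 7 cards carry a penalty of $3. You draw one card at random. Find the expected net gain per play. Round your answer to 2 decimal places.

$15.81

E[payout] = (7/26)·86 + (2/26)·8 + (10/26)·10 + (7/26)·(-3) = 697/26
Expected profit = 697/26 − 11 = 411/26 ≈ $15.81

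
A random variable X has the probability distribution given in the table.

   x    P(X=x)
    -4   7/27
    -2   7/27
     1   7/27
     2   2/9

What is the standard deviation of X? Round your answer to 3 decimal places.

E[X] = -23/27, E[X²] = 19/3
Var(X) = E[X²] − (E[X])² = 19/3 − 529/729 = 4088/729
SD(X) = √(4088/729) ≈ 2.368

2.368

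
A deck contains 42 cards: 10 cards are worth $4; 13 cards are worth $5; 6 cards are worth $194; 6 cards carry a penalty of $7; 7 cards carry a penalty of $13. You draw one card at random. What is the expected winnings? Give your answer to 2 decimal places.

E[payout] = (10/42)·4 + (13/42)·5 + (6/42)·194 + (6/42)·(-7) + (7/42)·(-13) = 568/21
≈ $27.05

$27.05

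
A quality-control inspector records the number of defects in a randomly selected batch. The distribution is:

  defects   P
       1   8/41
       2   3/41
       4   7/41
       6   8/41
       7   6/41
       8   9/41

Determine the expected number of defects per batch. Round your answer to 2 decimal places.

4.98

E[X] = (8/41)·1 + (3/41)·2 + (7/41)·4 + (8/41)·6 + (6/41)·7 + (9/41)·8
     = 204/41 ≈ 4.98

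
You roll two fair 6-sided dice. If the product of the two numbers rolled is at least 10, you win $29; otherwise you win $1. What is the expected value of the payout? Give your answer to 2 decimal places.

$15.78

E[payout] = (17/36)·1 + (19/36)·29 = 142/9
≈ $15.78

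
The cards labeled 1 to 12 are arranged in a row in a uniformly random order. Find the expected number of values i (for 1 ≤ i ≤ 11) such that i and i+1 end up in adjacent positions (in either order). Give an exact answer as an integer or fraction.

For each i ∈ {1,…,11}, let Xᵢ = 1 if i and i+1 are adjacent. P(Xᵢ=1) = 2·(12−1)!/12! = 2/12.
By linearity, E[ΣXᵢ] = (11)·(2/12) = 11/6.

11/6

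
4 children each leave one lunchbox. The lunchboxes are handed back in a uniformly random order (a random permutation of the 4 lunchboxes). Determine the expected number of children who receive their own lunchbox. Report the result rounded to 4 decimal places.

1.0000

Let Xᵢ = 1 if person i gets their own lunchbox. For each i, P(Xᵢ=1) = 1/4.
By linearity of expectation, E[X₁+…+X_4] = 4·(1/4) = 1.
≈ 1.0000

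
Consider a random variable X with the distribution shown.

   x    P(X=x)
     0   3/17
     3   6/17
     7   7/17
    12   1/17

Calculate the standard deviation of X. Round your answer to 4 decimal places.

E[X] = 79/17, E[X²] = 541/17
Var(X) = E[X²] − (E[X])² = 541/17 − 6241/289 = 2956/289
SD(X) = √(2956/289) ≈ 3.1982

3.1982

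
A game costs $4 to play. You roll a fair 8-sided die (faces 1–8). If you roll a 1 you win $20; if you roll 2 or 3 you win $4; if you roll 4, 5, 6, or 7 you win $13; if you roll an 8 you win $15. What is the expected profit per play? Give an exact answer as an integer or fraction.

63/8 dollars

E[payout] = (1/4)·4 + (1/2)·13 + (1/8)·15 + (1/8)·20 = 95/8
Expected profit = 95/8 − 4 = 63/8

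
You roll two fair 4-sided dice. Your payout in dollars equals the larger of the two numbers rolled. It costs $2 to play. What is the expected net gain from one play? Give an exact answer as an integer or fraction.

Distribution of the larger of the two numbers rolled: 1 w.p. 1/16, 2 w.p. 3/16, 3 w.p. 5/16, 4 w.p. 7/16
E[payout] = (1/16)·1 + (3/16)·2 + (5/16)·3 + (7/16)·4 = 25/8
Expected profit = 25/8 − 2 = 9/8

9/8 dollars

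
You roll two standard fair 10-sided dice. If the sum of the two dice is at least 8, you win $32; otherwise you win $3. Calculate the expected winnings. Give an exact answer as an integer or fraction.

2591/100 dollars

E[payout] = (21/100)·3 + (79/100)·32 = 2591/100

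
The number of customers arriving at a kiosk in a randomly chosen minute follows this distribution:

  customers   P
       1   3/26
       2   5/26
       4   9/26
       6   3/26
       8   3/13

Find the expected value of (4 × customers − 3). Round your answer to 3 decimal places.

14.692

E[4x-3] = (3/26)·1 + (5/26)·5 + (9/26)·13 + (3/26)·21 + (3/13)·29
     = 191/13 ≈ 14.692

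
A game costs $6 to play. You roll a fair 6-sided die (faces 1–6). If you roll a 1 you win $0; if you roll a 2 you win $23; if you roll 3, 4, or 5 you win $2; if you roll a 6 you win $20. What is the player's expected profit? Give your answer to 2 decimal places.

$2.17

E[payout] = (1/6)·0 + (1/2)·2 + (1/6)·20 + (1/6)·23 = 49/6
Expected profit = 49/6 − 6 = 13/6 ≈ $2.17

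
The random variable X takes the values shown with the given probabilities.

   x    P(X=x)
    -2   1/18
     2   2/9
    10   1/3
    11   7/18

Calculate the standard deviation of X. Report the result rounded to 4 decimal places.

4.2879

E[X] = 143/18, E[X²] = 163/2
Var(X) = E[X²] − (E[X])² = 163/2 − 20449/324 = 5957/324
SD(X) = √(5957/324) ≈ 4.2879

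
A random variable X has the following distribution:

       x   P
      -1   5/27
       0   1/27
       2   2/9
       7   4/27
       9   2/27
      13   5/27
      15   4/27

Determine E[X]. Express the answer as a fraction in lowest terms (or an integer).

E[X] = (5/27)·(-1) + (1/27)·0 + (2/9)·2 + (4/27)·7 + (2/27)·9 + (5/27)·13 + (4/27)·15
     = 178/27

178/27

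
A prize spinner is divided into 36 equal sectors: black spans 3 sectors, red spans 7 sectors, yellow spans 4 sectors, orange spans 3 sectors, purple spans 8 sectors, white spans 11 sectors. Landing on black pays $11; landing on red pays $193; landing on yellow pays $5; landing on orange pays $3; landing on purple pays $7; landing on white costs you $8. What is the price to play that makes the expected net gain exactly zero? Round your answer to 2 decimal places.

$38.36

E[payout] = (3/36)·11 + (7/36)·193 + (4/36)·5 + (3/36)·3 + (8/36)·7 + (11/36)·(-8) = 1381/36
Fair fee = E[payout] = 1381/36 ≈ $38.36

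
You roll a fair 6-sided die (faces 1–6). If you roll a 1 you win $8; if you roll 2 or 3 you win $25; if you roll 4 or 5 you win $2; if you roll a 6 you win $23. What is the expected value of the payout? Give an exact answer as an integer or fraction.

85/6 dollars

E[payout] = (1/3)·2 + (1/6)·8 + (1/6)·23 + (1/3)·25 = 85/6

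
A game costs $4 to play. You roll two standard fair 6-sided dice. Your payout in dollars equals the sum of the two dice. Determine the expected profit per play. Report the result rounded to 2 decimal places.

$3.00

Distribution of the sum of the two dice: 2 w.p. 1/36, 3 w.p. 1/18, 4 w.p. 1/12, 5 w.p. 1/9, 6 w.p. 5/36, 7 w.p. 1/6, …
E[payout] = (1/36)·2 + (1/18)·3 + (1/12)·4 + (1/9)·5 + (5/36)·6 + (1/6)·7 + (5/36)·8 + (1/9)·9 + (1/12)·10 + (1/18)·11 + (1/36)·12 = 7
Expected profit = 7 − 4 = 3 ≈ $3.00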